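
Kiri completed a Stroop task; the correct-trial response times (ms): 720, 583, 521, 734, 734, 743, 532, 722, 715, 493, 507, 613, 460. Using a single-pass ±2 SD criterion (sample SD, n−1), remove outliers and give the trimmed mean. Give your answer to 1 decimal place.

621.3 ms

n = 13, ΣRT = 8077, M = 621.308
Σ(x−M)² = 143988.77; s = √(143988.77/12) = 109.540
Cutoffs: 621.308 ± 2·109.540 → [402.2, 840.4]
No RTs fall outside the cutoffs; all 13 retained. Mean = 8077/13 = 621.308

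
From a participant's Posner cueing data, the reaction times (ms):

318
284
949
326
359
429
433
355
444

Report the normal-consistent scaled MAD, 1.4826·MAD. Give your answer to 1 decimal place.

103.8 ms

Sorted: 284, 318, 326, 355, 359, 429, 433, 444, 949 → median = 359
|x − 359| sorted: 0, 4, 33, 41, 70, 74, 75, 85, 590 → MAD = 70
Robust SD ≈ 1.4826 × 70 = 103.782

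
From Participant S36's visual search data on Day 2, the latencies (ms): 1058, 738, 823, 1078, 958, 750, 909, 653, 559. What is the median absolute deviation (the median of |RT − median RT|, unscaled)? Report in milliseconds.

135 ms

Sorted: 559, 653, 738, 750, 823, 909, 958, 1058, 1078 → median = 823
|x − 823|: 235, 85, 0, 255, 135, 73, 86, 170, 264
Sorted deviations: 0, 73, 85, 86, 135, 170, 235, 255, 264 → MAD = 135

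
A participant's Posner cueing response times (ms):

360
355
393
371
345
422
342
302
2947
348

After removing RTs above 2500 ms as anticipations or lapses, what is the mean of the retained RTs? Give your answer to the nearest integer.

360 ms

Excluded: 2947
Retained (n=9): Σ = 3238
Mean = 3238/9 = 359.7778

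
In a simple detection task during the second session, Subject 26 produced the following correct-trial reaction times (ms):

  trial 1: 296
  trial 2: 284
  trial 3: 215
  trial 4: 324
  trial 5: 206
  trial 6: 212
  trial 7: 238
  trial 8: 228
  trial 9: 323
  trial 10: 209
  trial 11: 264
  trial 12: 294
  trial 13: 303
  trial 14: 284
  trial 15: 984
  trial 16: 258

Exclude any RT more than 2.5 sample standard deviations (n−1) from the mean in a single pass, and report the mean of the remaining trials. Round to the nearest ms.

n = 16, ΣRT = 4922, M = 307.625
Σ(x−M)² = 512777.75; s = √(512777.75/15) = 184.892
Cutoffs: 307.625 ± 2.5·184.892 → [-154.6, 769.9]
Outside: 984 → excluded.
Retained (n=15): Σ = 3938, mean = 3938/15 = 262.533

263 ms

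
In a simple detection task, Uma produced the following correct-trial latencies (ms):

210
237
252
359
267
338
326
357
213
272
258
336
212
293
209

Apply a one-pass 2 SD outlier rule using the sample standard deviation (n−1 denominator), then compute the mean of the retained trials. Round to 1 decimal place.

n = 15, ΣRT = 4139, M = 275.933
Σ(x−M)² = 43110.93; s = √(43110.93/14) = 55.492
Cutoffs: 275.933 ± 2·55.492 → [164.9, 386.9]
No RTs fall outside the cutoffs; all 15 retained. Mean = 4139/15 = 275.933

275.9 ms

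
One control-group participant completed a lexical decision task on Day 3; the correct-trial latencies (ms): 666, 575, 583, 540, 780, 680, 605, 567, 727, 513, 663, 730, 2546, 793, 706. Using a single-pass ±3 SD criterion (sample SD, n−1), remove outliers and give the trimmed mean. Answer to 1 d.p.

652.0 ms

n = 15, ΣRT = 11674, M = 778.267
Σ(x−M)² = 3452066.93; s = √(3452066.93/14) = 496.564
Cutoffs: 778.267 ± 3·496.564 → [-711.4, 2268.0]
Outside: 2546 → excluded.
Retained (n=14): Σ = 9128, mean = 9128/14 = 652.000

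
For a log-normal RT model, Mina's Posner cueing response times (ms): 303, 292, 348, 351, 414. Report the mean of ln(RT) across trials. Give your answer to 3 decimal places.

ln(RT): 5.7137, 5.6768, 5.8522, 5.8608, 6.0259
Σ ln(RT) = 29.1293
Mean = 29.1293/5 = 5.82587

5.826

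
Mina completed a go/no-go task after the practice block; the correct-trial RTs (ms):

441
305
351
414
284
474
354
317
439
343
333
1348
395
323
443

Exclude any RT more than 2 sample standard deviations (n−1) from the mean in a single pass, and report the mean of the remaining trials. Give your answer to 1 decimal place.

372.6 ms

n = 15, ΣRT = 6564, M = 437.600
Σ(x−M)² = 935799.60; s = √(935799.60/14) = 258.540
Cutoffs: 437.600 ± 2·258.540 → [-79.5, 954.7]
Outside: 1348 → excluded.
Retained (n=14): Σ = 5216, mean = 5216/14 = 372.571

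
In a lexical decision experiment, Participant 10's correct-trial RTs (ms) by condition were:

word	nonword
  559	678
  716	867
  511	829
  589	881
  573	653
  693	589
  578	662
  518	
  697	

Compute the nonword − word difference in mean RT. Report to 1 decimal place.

133.2 ms

M(word) = 5434/9 = 603.778
M(nonword) = 5159/7 = 737.000
Difference = 737.000 − 603.778 = 133.222 ms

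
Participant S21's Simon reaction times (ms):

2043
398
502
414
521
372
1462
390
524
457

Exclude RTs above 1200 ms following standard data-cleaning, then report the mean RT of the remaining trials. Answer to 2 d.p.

Excluded: 1462, 2043
Retained (n=8): Σ = 3578
Mean = 3578/8 = 447.2500

447.25 ms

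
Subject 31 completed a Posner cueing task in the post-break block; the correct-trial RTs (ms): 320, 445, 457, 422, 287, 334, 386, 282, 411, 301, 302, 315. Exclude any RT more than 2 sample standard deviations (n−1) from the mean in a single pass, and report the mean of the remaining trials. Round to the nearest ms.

n = 12, ΣRT = 4262, M = 355.167
Σ(x−M)² = 46033.67; s = √(46033.67/11) = 64.691
Cutoffs: 355.167 ± 2·64.691 → [225.8, 484.5]
No RTs fall outside the cutoffs; all 12 retained. Mean = 4262/12 = 355.167

355 ms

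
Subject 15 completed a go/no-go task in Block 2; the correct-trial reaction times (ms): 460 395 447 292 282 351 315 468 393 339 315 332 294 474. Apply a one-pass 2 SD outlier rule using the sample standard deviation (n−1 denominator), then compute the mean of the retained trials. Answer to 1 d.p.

368.4 ms

n = 14, ΣRT = 5157, M = 368.357
Σ(x−M)² = 63985.21; s = √(63985.21/13) = 70.157
Cutoffs: 368.357 ± 2·70.157 → [228.0, 508.7]
No RTs fall outside the cutoffs; all 14 retained. Mean = 5157/14 = 368.357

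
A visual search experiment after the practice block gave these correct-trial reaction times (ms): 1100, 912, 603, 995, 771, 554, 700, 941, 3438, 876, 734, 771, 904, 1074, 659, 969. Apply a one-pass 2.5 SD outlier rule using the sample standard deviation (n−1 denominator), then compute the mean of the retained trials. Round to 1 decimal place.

837.5 ms

n = 16, ΣRT = 16001, M = 1000.062
Σ(x−M)² = 6734566.94; s = √(6734566.94/15) = 670.053
Cutoffs: 1000.062 ± 2.5·670.053 → [-675.1, 2675.2]
Outside: 3438 → excluded.
Retained (n=15): Σ = 12563, mean = 12563/15 = 837.533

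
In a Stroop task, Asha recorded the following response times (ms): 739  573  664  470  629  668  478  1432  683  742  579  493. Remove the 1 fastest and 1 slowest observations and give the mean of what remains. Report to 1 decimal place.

624.8 ms

Sorted: 470, 478, 493, 573, 579, 629, 664, 668, 683, 739, 742, 1432
Drop lowest 1 (470) and highest 1 (1432)
Remaining (n=10): Σ = 6248, mean = 6248/10 = 624.800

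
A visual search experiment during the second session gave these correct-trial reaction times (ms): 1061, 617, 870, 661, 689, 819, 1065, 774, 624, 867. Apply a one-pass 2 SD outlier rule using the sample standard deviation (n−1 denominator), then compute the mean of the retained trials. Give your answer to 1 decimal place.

n = 10, ΣRT = 8047, M = 804.700
Σ(x−M)² = 244658.10; s = √(244658.10/9) = 164.876
Cutoffs: 804.700 ± 2·164.876 → [474.9, 1134.5]
No RTs fall outside the cutoffs; all 10 retained. Mean = 8047/10 = 804.700

804.7 ms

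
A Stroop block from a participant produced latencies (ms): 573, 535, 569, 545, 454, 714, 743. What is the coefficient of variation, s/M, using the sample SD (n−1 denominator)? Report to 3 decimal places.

n = 7, Σ = 4133, M = 590.4286
Σ(x−M)² = 63059.714; s = √(63059.714/6) = 102.5181
CV = 102.5181 / 590.4286 = 0.17363

0.174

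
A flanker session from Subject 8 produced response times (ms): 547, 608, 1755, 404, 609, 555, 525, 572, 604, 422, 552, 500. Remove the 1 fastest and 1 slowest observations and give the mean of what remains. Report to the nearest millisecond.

549 ms

Sorted: 404, 422, 500, 525, 547, 552, 555, 572, 604, 608, 609, 1755
Drop lowest 1 (404) and highest 1 (1755)
Remaining (n=10): Σ = 5494, mean = 5494/10 = 549.400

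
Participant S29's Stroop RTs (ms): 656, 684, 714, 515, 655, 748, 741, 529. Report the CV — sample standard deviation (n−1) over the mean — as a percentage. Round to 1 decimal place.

13.6%

n = 8, Σ = 5242, M = 655.2500
Σ(x−M)² = 55843.500; s = √(55843.500/7) = 89.3177
CV = 89.3177 / 655.2500 = 0.13631 = 13.631%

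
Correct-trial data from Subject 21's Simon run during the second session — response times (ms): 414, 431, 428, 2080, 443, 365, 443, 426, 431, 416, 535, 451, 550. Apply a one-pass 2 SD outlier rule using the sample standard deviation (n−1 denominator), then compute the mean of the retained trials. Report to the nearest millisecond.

n = 13, ΣRT = 7413, M = 570.231
Σ(x−M)² = 2497762.31; s = √(2497762.31/12) = 456.231
Cutoffs: 570.231 ± 2·456.231 → [-342.2, 1482.7]
Outside: 2080 → excluded.
Retained (n=12): Σ = 5333, mean = 5333/12 = 444.417

444 ms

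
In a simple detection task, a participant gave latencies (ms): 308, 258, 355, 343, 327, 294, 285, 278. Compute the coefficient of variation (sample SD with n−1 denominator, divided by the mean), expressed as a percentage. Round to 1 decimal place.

11.0%

n = 8, Σ = 2448, M = 306.0000
Σ(x−M)² = 7888.000; s = √(7888.000/7) = 33.5687
CV = 33.5687 / 306.0000 = 0.10970 = 10.970%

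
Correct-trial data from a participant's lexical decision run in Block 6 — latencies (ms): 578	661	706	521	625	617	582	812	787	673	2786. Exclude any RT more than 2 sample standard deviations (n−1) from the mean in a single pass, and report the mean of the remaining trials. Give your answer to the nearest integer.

n = 11, ΣRT = 9348, M = 849.818
Σ(x−M)² = 4200257.64; s = √(4200257.64/10) = 648.094
Cutoffs: 849.818 ± 2·648.094 → [-446.4, 2146.0]
Outside: 2786 → excluded.
Retained (n=10): Σ = 6562, mean = 6562/10 = 656.200

656 ms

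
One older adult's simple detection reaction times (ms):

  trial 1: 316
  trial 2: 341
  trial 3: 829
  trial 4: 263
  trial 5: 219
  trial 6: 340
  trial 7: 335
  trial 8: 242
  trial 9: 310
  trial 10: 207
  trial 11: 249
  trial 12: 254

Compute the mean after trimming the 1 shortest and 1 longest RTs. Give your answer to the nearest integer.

Sorted: 207, 219, 242, 249, 254, 263, 310, 316, 335, 340, 341, 829
Drop lowest 1 (207) and highest 1 (829)
Remaining (n=10): Σ = 2869, mean = 2869/10 = 286.900

287 ms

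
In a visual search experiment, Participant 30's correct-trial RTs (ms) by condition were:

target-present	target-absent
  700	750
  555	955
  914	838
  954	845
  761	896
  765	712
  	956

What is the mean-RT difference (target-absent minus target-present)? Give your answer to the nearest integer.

75 ms

M(target-present) = 4649/6 = 774.833
M(target-absent) = 5952/7 = 850.286
Difference = 850.286 − 774.833 = 75.452 ms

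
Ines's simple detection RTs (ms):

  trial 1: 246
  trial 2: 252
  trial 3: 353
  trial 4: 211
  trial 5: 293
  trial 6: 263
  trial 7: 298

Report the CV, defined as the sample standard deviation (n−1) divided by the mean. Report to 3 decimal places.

0.167

n = 7, Σ = 1916, M = 273.7143
Σ(x−M)² = 12535.429; s = √(12535.429/6) = 45.7082
CV = 45.7082 / 273.7143 = 0.16699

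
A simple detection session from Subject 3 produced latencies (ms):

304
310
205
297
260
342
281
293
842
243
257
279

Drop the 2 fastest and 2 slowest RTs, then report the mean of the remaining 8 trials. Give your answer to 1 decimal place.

Sorted: 205, 243, 257, 260, 279, 281, 293, 297, 304, 310, 342, 842
Drop lowest 2 (205, 243) and highest 2 (342, 842)
Remaining (n=8): Σ = 2281, mean = 2281/8 = 285.125

285.1 ms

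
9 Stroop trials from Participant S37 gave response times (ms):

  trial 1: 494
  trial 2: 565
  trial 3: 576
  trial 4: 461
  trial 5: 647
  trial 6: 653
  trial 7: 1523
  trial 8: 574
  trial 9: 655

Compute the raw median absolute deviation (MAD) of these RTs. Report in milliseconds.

Sorted: 461, 494, 565, 574, 576, 647, 653, 655, 1523 → median = 576
|x − 576|: 82, 11, 0, 115, 71, 77, 947, 2, 79
Sorted deviations: 0, 2, 11, 71, 77, 79, 82, 115, 947 → MAD = 77

77 ms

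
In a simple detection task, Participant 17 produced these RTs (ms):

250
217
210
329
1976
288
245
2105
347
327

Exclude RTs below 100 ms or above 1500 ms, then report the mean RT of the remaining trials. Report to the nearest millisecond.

277 ms

Excluded: 1976, 2105
Retained (n=8): Σ = 2213
Mean = 2213/8 = 276.6250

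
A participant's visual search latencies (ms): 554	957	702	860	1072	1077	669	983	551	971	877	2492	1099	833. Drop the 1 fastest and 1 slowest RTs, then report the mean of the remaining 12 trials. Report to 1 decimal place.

Sorted: 551, 554, 669, 702, 833, 860, 877, 957, 971, 983, 1072, 1077, 1099, 2492
Drop lowest 1 (551) and highest 1 (2492)
Remaining (n=12): Σ = 10654, mean = 10654/12 = 887.833

887.8 ms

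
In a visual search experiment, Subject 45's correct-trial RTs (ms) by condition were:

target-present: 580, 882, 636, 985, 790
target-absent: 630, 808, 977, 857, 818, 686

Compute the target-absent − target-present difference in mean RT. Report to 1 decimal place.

21.4 ms

M(target-present) = 3873/5 = 774.600
M(target-absent) = 4776/6 = 796.000
Difference = 796.000 − 774.600 = 21.400 ms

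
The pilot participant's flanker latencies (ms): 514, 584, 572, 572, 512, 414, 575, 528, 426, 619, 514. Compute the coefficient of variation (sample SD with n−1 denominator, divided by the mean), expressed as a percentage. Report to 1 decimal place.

12.2%

n = 11, Σ = 5830, M = 530.0000
Σ(x−M)² = 41502.000; s = √(41502.000/10) = 64.4220
CV = 64.4220 / 530.0000 = 0.12155 = 12.155%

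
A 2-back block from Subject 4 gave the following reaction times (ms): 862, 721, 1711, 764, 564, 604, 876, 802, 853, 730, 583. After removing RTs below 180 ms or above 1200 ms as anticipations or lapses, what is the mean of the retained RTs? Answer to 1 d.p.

Excluded: 1711
Retained (n=10): Σ = 7359
Mean = 7359/10 = 735.9000

735.9 ms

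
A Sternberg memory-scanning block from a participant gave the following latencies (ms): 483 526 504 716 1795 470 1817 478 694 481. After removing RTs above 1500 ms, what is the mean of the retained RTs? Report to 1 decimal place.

544.0 ms

Excluded: 1795, 1817
Retained (n=8): Σ = 4352
Mean = 4352/8 = 544.0000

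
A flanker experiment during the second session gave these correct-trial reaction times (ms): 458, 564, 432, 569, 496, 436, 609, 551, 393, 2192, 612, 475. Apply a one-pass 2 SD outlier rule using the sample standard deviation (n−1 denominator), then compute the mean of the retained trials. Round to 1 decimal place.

508.6 ms

n = 12, ΣRT = 7787, M = 648.917
Σ(x−M)² = 2655206.92; s = √(2655206.92/11) = 491.307
Cutoffs: 648.917 ± 2·491.307 → [-333.7, 1631.5]
Outside: 2192 → excluded.
Retained (n=11): Σ = 5595, mean = 5595/11 = 508.636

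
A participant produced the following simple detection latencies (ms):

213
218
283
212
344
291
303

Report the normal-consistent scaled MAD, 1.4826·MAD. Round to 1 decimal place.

90.4 ms

Sorted: 212, 213, 218, 283, 291, 303, 344 → median = 283
|x − 283| sorted: 0, 8, 20, 61, 65, 70, 71 → MAD = 61
Robust SD ≈ 1.4826 × 61 = 90.439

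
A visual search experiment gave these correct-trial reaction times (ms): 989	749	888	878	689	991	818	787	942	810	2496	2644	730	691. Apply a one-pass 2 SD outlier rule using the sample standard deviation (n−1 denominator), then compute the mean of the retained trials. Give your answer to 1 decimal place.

n = 14, ΣRT = 15102, M = 1078.714
Σ(x−M)² = 5327698.86; s = √(5327698.86/13) = 640.174
Cutoffs: 1078.714 ± 2·640.174 → [-201.6, 2359.1]
Outside: 2496, 2644 → excluded.
Retained (n=12): Σ = 9962, mean = 9962/12 = 830.167

830.2 ms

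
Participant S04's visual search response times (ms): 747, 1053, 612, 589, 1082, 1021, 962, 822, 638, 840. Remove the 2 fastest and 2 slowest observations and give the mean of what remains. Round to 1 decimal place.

Sorted: 589, 612, 638, 747, 822, 840, 962, 1021, 1053, 1082
Drop lowest 2 (589, 612) and highest 2 (1053, 1082)
Remaining (n=6): Σ = 5030, mean = 5030/6 = 838.333

838.3 ms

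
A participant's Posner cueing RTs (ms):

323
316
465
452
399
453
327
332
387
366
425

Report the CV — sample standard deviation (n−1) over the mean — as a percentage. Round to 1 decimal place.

14.8%

n = 11, Σ = 4245, M = 385.9091
Σ(x−M)² = 32442.909; s = √(32442.909/10) = 56.9587
CV = 56.9587 / 385.9091 = 0.14760 = 14.760%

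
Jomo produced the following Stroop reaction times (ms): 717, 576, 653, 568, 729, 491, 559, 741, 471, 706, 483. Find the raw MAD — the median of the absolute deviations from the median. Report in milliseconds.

Sorted: 471, 483, 491, 559, 568, 576, 653, 706, 717, 729, 741 → median = 576
|x − 576|: 141, 0, 77, 8, 153, 85, 17, 165, 105, 130, 93
Sorted deviations: 0, 8, 17, 77, 85, 93, 105, 130, 141, 153, 165 → MAD = 93

93 ms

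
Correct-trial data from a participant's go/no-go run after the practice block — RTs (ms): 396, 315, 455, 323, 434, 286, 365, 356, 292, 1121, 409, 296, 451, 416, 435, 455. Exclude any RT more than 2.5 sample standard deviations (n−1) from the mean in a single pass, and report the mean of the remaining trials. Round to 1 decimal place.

378.9 ms

n = 16, ΣRT = 6805, M = 425.312
Σ(x−M)² = 572765.44; s = √(572765.44/15) = 195.408
Cutoffs: 425.312 ± 2.5·195.408 → [-63.2, 913.8]
Outside: 1121 → excluded.
Retained (n=15): Σ = 5684, mean = 5684/15 = 378.933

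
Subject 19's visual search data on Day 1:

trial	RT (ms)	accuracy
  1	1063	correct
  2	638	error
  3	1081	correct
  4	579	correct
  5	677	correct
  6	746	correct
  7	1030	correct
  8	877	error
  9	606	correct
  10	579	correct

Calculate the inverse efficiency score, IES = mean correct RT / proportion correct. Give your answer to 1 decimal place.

993.9 ms

Correct trials (n=8): 1063, 1081, 579, 677, 746, 1030, 606, 579
Mean correct RT = 6361/8 = 795.1250 ms
Proportion correct = 8/10
IES = 795.1250 / (8/10) = 993.906 ms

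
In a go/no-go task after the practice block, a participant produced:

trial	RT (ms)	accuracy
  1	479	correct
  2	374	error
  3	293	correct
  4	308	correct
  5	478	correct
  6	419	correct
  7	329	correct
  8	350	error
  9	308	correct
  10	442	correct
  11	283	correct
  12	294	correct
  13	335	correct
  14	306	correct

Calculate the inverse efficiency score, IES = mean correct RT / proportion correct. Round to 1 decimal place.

415.5 ms

Correct trials (n=12): 479, 293, 308, 478, 419, 329, 308, 442, 283, 294, 335, 306
Mean correct RT = 4274/12 = 356.1667 ms
Proportion correct = 12/14
IES = 356.1667 / (12/14) = 415.528 ms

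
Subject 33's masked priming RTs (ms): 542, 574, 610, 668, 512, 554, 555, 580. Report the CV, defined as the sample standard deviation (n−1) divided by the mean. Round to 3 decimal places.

0.083

n = 8, Σ = 4595, M = 574.3750
Σ(x−M)² = 15795.875; s = √(15795.875/7) = 47.5032
CV = 47.5032 / 574.3750 = 0.08270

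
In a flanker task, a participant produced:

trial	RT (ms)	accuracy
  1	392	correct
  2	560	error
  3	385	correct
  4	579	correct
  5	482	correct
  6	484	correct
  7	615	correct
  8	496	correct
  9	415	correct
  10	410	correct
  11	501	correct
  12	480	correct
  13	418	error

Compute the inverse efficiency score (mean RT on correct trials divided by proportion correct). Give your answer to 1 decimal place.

Correct trials (n=11): 392, 385, 579, 482, 484, 615, 496, 415, 410, 501, 480
Mean correct RT = 5239/11 = 476.2727 ms
Proportion correct = 11/13
IES = 476.2727 / (11/13) = 562.868 ms

562.9 ms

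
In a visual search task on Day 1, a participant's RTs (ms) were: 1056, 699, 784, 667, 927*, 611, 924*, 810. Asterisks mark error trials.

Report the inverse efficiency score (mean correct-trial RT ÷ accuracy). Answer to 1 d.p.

1028.2 ms

Correct trials (n=6): 1056, 699, 784, 667, 611, 810
Mean correct RT = 4627/6 = 771.1667 ms
Proportion correct = 6/8
IES = 771.1667 / (6/8) = 1028.222 ms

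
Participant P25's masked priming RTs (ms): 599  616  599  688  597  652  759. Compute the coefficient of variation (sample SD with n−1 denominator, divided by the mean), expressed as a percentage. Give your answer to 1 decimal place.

9.5%

n = 7, Σ = 4510, M = 644.2857
Σ(x−M)² = 22267.429; s = √(22267.429/6) = 60.9199
CV = 60.9199 / 644.2857 = 0.09455 = 9.455%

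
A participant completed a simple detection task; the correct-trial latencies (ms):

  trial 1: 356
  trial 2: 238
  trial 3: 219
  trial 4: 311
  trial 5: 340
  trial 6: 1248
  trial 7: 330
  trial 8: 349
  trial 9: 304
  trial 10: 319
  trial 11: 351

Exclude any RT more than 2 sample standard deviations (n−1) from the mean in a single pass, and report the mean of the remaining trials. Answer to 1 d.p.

311.7 ms

n = 11, ΣRT = 4365, M = 396.818
Σ(x−M)² = 817133.64; s = √(817133.64/10) = 285.855
Cutoffs: 396.818 ± 2·285.855 → [-174.9, 968.5]
Outside: 1248 → excluded.
Retained (n=10): Σ = 3117, mean = 3117/10 = 311.700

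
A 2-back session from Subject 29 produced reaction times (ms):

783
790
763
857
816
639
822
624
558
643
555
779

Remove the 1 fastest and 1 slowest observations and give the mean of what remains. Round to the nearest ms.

722 ms

Sorted: 555, 558, 624, 639, 643, 763, 779, 783, 790, 816, 822, 857
Drop lowest 1 (555) and highest 1 (857)
Remaining (n=10): Σ = 7217, mean = 7217/10 = 721.700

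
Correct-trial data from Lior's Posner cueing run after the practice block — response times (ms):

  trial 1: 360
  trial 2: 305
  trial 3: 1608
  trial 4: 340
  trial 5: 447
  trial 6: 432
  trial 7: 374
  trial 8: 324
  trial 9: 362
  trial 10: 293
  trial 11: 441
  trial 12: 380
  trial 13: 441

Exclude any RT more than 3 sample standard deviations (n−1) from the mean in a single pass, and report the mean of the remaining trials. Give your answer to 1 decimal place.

374.9 ms

n = 13, ΣRT = 6107, M = 469.769
Σ(x−M)² = 1436548.31; s = √(1436548.31/12) = 345.995
Cutoffs: 469.769 ± 3·345.995 → [-568.2, 1507.8]
Outside: 1608 → excluded.
Retained (n=12): Σ = 4499, mean = 4499/12 = 374.917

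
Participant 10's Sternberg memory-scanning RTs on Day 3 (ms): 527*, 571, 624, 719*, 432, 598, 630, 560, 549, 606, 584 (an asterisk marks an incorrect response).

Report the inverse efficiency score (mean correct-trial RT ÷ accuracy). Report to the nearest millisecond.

700 ms

Correct trials (n=9): 571, 624, 432, 598, 630, 560, 549, 606, 584
Mean correct RT = 5154/9 = 572.6667 ms
Proportion correct = 9/11
IES = 572.6667 / (9/11) = 699.926 ms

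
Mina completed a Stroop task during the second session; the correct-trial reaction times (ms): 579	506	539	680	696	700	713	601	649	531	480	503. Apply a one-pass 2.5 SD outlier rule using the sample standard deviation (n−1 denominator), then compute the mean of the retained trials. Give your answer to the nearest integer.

598 ms

n = 12, ΣRT = 7177, M = 598.083
Σ(x−M)² = 82310.92; s = √(82310.92/11) = 86.503
Cutoffs: 598.083 ± 2.5·86.503 → [381.8, 814.3]
No RTs fall outside the cutoffs; all 12 retained. Mean = 7177/12 = 598.083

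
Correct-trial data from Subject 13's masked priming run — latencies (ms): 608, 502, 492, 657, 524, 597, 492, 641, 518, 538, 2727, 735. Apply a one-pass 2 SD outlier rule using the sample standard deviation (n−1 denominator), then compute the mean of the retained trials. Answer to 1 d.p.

n = 12, ΣRT = 9031, M = 752.583
Σ(x−M)² = 4317252.92; s = √(4317252.92/11) = 626.480
Cutoffs: 752.583 ± 2·626.480 → [-500.4, 2005.5]
Outside: 2727 → excluded.
Retained (n=11): Σ = 6304, mean = 6304/11 = 573.091

573.1 ms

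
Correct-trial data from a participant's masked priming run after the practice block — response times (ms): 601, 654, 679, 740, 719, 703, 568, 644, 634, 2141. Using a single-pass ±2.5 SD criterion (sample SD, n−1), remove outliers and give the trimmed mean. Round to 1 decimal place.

n = 10, ΣRT = 8083, M = 808.300
Σ(x−M)² = 1998436.10; s = √(1998436.10/9) = 471.220
Cutoffs: 808.300 ± 2.5·471.220 → [-369.8, 1986.4]
Outside: 2141 → excluded.
Retained (n=9): Σ = 5942, mean = 5942/9 = 660.222

660.2 ms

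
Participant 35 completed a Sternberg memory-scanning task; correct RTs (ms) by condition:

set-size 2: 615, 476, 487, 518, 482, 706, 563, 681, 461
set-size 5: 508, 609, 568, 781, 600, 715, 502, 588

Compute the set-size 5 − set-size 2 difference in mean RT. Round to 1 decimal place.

M(set-size 2) = 4989/9 = 554.333
M(set-size 5) = 4871/8 = 608.875
Difference = 608.875 − 554.333 = 54.542 ms

54.5 ms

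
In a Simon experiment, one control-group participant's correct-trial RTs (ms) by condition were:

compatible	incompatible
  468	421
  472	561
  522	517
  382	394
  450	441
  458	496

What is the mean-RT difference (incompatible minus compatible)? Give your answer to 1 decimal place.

M(compatible) = 2752/6 = 458.667
M(incompatible) = 2830/6 = 471.667
Difference = 471.667 − 458.667 = 13.000 ms

13.0 ms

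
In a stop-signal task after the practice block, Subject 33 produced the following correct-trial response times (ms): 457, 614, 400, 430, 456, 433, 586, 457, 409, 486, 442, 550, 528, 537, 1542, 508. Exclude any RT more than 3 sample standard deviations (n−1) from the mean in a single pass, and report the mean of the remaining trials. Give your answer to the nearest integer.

486 ms

n = 16, ΣRT = 8835, M = 552.188
Σ(x−M)² = 1104160.44; s = √(1104160.44/15) = 271.313
Cutoffs: 552.188 ± 3·271.313 → [-261.8, 1366.1]
Outside: 1542 → excluded.
Retained (n=15): Σ = 7293, mean = 7293/15 = 486.200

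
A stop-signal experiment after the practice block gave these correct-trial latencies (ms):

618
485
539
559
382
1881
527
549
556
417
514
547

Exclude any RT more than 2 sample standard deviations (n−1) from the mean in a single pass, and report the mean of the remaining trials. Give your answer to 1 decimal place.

517.5 ms

n = 12, ΣRT = 7574, M = 631.167
Σ(x−M)² = 1749339.67; s = √(1749339.67/11) = 398.787
Cutoffs: 631.167 ± 2·398.787 → [-166.4, 1428.7]
Outside: 1881 → excluded.
Retained (n=11): Σ = 5693, mean = 5693/11 = 517.545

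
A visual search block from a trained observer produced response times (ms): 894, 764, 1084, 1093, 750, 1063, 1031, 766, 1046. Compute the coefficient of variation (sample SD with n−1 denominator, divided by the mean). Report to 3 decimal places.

n = 9, Σ = 8491, M = 943.4444
Σ(x−M)² = 178152.222; s = √(178152.222/8) = 149.2281
CV = 149.2281 / 943.4444 = 0.15817

0.158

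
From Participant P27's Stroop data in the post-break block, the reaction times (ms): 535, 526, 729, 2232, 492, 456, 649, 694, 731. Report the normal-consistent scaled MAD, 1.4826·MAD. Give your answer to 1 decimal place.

Sorted: 456, 492, 526, 535, 649, 694, 729, 731, 2232 → median = 649
|x − 649| sorted: 0, 45, 80, 82, 114, 123, 157, 193, 1583 → MAD = 114
Robust SD ≈ 1.4826 × 114 = 169.016

169.0 ms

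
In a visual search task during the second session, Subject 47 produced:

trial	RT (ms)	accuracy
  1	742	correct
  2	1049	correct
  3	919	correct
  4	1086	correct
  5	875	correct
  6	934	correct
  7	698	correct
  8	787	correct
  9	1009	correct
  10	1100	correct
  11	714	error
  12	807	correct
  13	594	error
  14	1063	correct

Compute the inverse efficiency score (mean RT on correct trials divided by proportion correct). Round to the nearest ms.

1076 ms

Correct trials (n=12): 742, 1049, 919, 1086, 875, 934, 698, 787, 1009, 1100, 807, 1063
Mean correct RT = 11069/12 = 922.4167 ms
Proportion correct = 12/14
IES = 922.4167 / (12/14) = 1076.153 ms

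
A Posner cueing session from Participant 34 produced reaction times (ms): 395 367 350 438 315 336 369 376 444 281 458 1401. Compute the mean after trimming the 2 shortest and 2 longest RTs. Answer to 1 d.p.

384.4 ms

Sorted: 281, 315, 336, 350, 367, 369, 376, 395, 438, 444, 458, 1401
Drop lowest 2 (281, 315) and highest 2 (458, 1401)
Remaining (n=8): Σ = 3075, mean = 3075/8 = 384.375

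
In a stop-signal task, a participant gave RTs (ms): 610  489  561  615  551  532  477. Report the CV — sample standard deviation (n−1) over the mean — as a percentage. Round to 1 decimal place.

9.8%

n = 7, Σ = 3835, M = 547.8571
Σ(x−M)² = 17288.857; s = √(17288.857/6) = 53.6794
CV = 53.6794 / 547.8571 = 0.09798 = 9.798%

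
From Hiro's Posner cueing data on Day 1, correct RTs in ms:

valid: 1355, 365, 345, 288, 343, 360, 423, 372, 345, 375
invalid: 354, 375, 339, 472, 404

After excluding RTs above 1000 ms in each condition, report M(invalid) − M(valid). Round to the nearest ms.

31 ms

valid: exclude 1355
M(valid) = 3216/9 = 357.333
M(invalid) = 1944/5 = 388.800
Difference = 388.800 − 357.333 = 31.467 ms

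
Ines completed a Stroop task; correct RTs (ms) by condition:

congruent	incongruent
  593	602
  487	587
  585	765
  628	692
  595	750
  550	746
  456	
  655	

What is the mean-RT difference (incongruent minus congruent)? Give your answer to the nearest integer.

M(congruent) = 4549/8 = 568.625
M(incongruent) = 4142/6 = 690.333
Difference = 690.333 − 568.625 = 121.708 ms

122 ms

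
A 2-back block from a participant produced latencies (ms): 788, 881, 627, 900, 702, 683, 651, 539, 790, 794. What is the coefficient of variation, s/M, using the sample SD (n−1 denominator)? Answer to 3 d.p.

0.156

n = 10, Σ = 7355, M = 735.5000
Σ(x−M)² = 118782.500; s = √(118782.500/9) = 114.8828
CV = 114.8828 / 735.5000 = 0.15620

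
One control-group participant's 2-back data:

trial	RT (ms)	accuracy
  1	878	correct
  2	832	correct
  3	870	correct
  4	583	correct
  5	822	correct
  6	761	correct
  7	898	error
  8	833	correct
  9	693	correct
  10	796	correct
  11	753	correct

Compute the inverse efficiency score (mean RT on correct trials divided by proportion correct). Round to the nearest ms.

Correct trials (n=10): 878, 832, 870, 583, 822, 761, 833, 693, 796, 753
Mean correct RT = 7821/10 = 782.1000 ms
Proportion correct = 10/11
IES = 782.1000 / (10/11) = 860.310 ms

860 ms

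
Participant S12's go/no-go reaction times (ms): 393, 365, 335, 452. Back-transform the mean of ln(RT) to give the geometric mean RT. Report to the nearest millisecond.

384 ms

ln(RT): 5.9738, 5.8999, 5.8141, 6.1137
Mean ln(RT) = 23.8015/4 = 5.95038
Geometric mean = exp(5.95038) = 383.90 ms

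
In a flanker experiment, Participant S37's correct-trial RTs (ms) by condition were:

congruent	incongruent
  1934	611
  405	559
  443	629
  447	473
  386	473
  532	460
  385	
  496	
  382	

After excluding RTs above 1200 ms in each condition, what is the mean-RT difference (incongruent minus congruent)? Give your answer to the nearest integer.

100 ms

congruent: exclude 1934
M(congruent) = 3476/8 = 434.500
M(incongruent) = 3205/6 = 534.167
Difference = 534.167 − 434.500 = 99.667 ms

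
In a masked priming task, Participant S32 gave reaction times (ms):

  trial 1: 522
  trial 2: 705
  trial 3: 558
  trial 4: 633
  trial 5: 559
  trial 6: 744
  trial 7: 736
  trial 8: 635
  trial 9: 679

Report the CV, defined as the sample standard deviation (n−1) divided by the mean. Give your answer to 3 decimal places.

0.127

n = 9, Σ = 5771, M = 641.2222
Σ(x−M)² = 53047.556; s = √(53047.556/8) = 81.4306
CV = 81.4306 / 641.2222 = 0.12699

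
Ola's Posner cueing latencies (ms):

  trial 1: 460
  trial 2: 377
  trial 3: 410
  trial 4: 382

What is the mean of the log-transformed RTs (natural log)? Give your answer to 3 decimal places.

ln(RT): 6.1312, 5.9322, 6.0162, 5.9454
Σ ln(RT) = 24.0250
Mean = 24.0250/4 = 6.00626

6.006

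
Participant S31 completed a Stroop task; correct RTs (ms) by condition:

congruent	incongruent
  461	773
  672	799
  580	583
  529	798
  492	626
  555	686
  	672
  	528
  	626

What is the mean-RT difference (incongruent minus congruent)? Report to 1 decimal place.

M(congruent) = 3289/6 = 548.167
M(incongruent) = 6091/9 = 676.778
Difference = 676.778 − 548.167 = 128.611 ms

128.6 ms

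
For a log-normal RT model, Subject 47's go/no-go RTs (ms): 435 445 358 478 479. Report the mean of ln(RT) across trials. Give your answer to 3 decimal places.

ln(RT): 6.0753, 6.0981, 5.8805, 6.1696, 6.1717
Σ ln(RT) = 30.3953
Mean = 30.3953/5 = 6.07905

6.079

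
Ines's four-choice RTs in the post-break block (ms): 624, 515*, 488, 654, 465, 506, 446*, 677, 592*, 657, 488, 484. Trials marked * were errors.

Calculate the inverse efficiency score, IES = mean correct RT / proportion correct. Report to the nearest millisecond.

747 ms

Correct trials (n=9): 624, 488, 654, 465, 506, 677, 657, 488, 484
Mean correct RT = 5043/9 = 560.3333 ms
Proportion correct = 9/12
IES = 560.3333 / (9/12) = 747.111 ms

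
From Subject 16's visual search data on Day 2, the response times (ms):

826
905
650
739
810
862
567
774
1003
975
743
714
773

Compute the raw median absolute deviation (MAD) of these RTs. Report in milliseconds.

60 ms

Sorted: 567, 650, 714, 739, 743, 773, 774, 810, 826, 862, 905, 975, 1003 → median = 774
|x − 774|: 52, 131, 124, 35, 36, 88, 207, 0, 229, 201, 31, 60, 1
Sorted deviations: 0, 1, 31, 35, 36, 52, 60, 88, 124, 131, 201, 207, 229 → MAD = 60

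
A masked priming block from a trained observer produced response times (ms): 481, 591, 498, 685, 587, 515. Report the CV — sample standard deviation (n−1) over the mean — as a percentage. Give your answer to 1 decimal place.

n = 6, Σ = 3357, M = 559.5000
Σ(x−M)² = 29423.500; s = √(29423.500/5) = 76.7118
CV = 76.7118 / 559.5000 = 0.13711 = 13.711%

13.7%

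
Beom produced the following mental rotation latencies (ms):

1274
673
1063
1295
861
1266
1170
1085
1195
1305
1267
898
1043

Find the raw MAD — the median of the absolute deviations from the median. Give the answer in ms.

107 ms

Sorted: 673, 861, 898, 1043, 1063, 1085, 1170, 1195, 1266, 1267, 1274, 1295, 1305 → median = 1170
|x − 1170|: 104, 497, 107, 125, 309, 96, 0, 85, 25, 135, 97, 272, 127
Sorted deviations: 0, 25, 85, 96, 97, 104, 107, 125, 127, 135, 272, 309, 497 → MAD = 107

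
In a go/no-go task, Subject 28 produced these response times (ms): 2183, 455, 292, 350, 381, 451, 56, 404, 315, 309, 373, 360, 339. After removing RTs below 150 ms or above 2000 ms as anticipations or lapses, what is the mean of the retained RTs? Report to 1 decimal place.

Excluded: 56, 2183
Retained (n=11): Σ = 4029
Mean = 4029/11 = 366.2727

366.3 ms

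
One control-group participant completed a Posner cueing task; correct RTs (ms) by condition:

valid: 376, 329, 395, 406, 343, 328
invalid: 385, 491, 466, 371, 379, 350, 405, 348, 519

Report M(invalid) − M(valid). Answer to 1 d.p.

49.8 ms

M(valid) = 2177/6 = 362.833
M(invalid) = 3714/9 = 412.667
Difference = 412.667 − 362.833 = 49.833 ms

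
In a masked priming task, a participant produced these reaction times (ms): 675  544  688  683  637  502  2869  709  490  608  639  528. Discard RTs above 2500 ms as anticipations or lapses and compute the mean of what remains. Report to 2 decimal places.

Excluded: 2869
Retained (n=11): Σ = 6703
Mean = 6703/11 = 609.3636

609.36 ms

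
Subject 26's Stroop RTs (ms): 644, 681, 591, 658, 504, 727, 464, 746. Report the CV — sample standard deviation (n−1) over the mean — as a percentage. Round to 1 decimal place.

16.1%

n = 8, Σ = 5015, M = 626.8750
Σ(x−M)² = 71320.875; s = √(71320.875/7) = 100.9391
CV = 100.9391 / 626.8750 = 0.16102 = 16.102%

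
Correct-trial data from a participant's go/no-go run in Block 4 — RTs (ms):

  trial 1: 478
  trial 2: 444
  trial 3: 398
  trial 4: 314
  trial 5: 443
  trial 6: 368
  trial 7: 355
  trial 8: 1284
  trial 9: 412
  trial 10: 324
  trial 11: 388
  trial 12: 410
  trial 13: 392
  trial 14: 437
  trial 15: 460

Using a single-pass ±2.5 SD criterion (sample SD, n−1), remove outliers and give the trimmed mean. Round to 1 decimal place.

n = 15, ΣRT = 6907, M = 460.467
Σ(x−M)² = 758127.73; s = √(758127.73/14) = 232.706
Cutoffs: 460.467 ± 2.5·232.706 → [-121.3, 1042.2]
Outside: 1284 → excluded.
Retained (n=14): Σ = 5623, mean = 5623/14 = 401.643

401.6 ms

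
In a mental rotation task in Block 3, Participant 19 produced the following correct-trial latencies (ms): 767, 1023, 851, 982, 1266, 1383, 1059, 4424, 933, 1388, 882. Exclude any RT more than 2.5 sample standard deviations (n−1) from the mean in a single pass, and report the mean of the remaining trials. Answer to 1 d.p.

1053.4 ms

n = 11, ΣRT = 14958, M = 1359.818
Σ(x−M)² = 10766841.64; s = √(10766841.64/10) = 1037.634
Cutoffs: 1359.818 ± 2.5·1037.634 → [-1234.3, 3953.9]
Outside: 4424 → excluded.
Retained (n=10): Σ = 10534, mean = 10534/10 = 1053.400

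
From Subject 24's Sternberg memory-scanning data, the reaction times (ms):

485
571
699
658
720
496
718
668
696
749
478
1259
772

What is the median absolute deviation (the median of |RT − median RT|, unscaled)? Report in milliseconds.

Sorted: 478, 485, 496, 571, 658, 668, 696, 699, 718, 720, 749, 772, 1259 → median = 696
|x − 696|: 211, 125, 3, 38, 24, 200, 22, 28, 0, 53, 218, 563, 76
Sorted deviations: 0, 3, 22, 24, 28, 38, 53, 76, 125, 200, 211, 218, 563 → MAD = 53

53 ms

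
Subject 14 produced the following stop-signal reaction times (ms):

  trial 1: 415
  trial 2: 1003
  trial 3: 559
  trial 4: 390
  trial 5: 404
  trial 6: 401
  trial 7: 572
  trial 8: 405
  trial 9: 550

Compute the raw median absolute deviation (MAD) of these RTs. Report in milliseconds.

25 ms

Sorted: 390, 401, 404, 405, 415, 550, 559, 572, 1003 → median = 415
|x − 415|: 0, 588, 144, 25, 11, 14, 157, 10, 135
Sorted deviations: 0, 10, 11, 14, 25, 135, 144, 157, 588 → MAD = 25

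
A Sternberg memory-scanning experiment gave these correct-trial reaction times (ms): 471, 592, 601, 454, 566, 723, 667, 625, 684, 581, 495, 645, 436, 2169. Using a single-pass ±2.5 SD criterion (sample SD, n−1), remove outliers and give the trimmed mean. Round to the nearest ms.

580 ms

n = 14, ΣRT = 9709, M = 693.500
Σ(x−M)² = 2446153.50; s = √(2446153.50/13) = 433.781
Cutoffs: 693.500 ± 2.5·433.781 → [-391.0, 1778.0]
Outside: 2169 → excluded.
Retained (n=13): Σ = 7540, mean = 7540/13 = 580.000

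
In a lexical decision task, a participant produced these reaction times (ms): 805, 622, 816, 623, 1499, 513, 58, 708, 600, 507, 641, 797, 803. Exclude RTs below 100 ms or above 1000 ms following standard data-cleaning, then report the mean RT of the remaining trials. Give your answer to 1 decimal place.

Excluded: 58, 1499
Retained (n=11): Σ = 7435
Mean = 7435/11 = 675.9091

675.9 ms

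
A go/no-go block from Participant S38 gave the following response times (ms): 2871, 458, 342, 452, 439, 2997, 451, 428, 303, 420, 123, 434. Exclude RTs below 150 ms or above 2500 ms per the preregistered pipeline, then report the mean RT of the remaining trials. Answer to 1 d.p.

414.1 ms

Excluded: 123, 2871, 2997
Retained (n=9): Σ = 3727
Mean = 3727/9 = 414.1111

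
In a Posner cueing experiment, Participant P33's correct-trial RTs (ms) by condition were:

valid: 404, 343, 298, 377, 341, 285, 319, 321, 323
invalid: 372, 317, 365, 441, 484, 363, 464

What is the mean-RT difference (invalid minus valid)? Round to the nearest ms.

M(valid) = 3011/9 = 334.556
M(invalid) = 2806/7 = 400.857
Difference = 400.857 − 334.556 = 66.302 ms

66 ms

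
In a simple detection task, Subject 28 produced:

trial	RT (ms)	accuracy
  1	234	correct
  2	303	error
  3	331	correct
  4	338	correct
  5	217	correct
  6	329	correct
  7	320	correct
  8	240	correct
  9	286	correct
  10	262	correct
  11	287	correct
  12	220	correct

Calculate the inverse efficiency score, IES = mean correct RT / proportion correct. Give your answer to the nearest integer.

304 ms

Correct trials (n=11): 234, 331, 338, 217, 329, 320, 240, 286, 262, 287, 220
Mean correct RT = 3064/11 = 278.5455 ms
Proportion correct = 11/12
IES = 278.5455 / (11/12) = 303.868 ms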